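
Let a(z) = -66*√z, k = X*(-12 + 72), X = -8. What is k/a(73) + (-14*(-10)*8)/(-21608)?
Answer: -140/2701 + 80*√73/803 ≈ 0.79938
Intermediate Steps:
k = -480 (k = -8*(-12 + 72) = -8*60 = -480)
k/a(73) + (-14*(-10)*8)/(-21608) = -480*(-√73/4818) + (-14*(-10)*8)/(-21608) = -(-80)*√73/803 + (140*8)*(-1/21608) = 80*√73/803 + 1120*(-1/21608) = 80*√73/803 - 140/2701 = -140/2701 + 80*√73/803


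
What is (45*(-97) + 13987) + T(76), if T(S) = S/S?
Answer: 9623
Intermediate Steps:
T(S) = 1
(45*(-97) + 13987) + T(76) = (45*(-97) + 13987) + 1 = (-4365 + 13987) + 1 = 9622 + 1 = 9623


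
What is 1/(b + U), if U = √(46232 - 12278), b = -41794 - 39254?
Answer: -13508/1094790725 - √33954/6568744350 ≈ -1.2366e-5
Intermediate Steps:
b = -81048
U = √33954 ≈ 184.27
1/(b + U) = 1/(-81048 + √33954)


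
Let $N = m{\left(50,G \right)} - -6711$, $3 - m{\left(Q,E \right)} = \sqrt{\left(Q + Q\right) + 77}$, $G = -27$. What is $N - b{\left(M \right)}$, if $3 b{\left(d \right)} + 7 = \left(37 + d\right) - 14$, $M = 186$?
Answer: $\frac{19940}{3} - \sqrt{177} \approx 6633.4$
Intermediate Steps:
$b{\left(d \right)} = \frac{16}{3} + \frac{d}{3}$ ($b{\left(d \right)} = - \frac{7}{3} + \frac{\left(37 + d\right) - 14}{3} = - \frac{7}{3} + \frac{23 + d}{3} = - \frac{7}{3} + \left(\frac{23}{3} + \frac{d}{3}\right) = \frac{16}{3} + \frac{d}{3}$)
$m{\left(Q,E \right)} = 3 - \sqrt{77 + 2 Q}$ ($m{\left(Q,E \right)} = 3 - \sqrt{\left(Q + Q\right) + 77} = 3 - \sqrt{2 Q + 77} = 3 - \sqrt{77 + 2 Q}$)
$N = 6714 - \sqrt{177}$ ($N = \left(3 - \sqrt{77 + 2 \cdot 50}\right) - -6711 = \left(3 - \sqrt{77 + 100}\right) + 6711 = \left(3 - \sqrt{177}\right) + 6711 = 6714 - \sqrt{177} \approx 6700.7$)
$N - b{\left(M \right)} = \left(6714 - \sqrt{177}\right) - \left(\frac{16}{3} + \frac{1}{3} \cdot 186\right) = \left(6714 - \sqrt{177}\right) - \left(\frac{16}{3} + 62\right) = \left(6714 - \sqrt{177}\right) - \frac{202}{3} = \frac{19940}{3} - \sqrt{177}$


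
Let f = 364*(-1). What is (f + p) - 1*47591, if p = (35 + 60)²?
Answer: -38930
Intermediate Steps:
f = -364
p = 9025 (p = 95² = 9025)
(f + p) - 1*47591 = (-364 + 9025) - 1*47591 = 8661 - 47591 = -38930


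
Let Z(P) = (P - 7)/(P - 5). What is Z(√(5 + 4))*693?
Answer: 1386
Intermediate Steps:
Z(P) = (-7 + P)/(-5 + P)
Z(√(5 + 4))*693 = ((-7 + √(5 + 4))/(-5 + √(5 + 4)))*693 = ((-7 + √9)/(-5 + √9))*693 = ((-7 + 3)/(-5 + 3))*693 = (-4/(-2))*693 = -½*(-4)*693 = 2*693 = 1386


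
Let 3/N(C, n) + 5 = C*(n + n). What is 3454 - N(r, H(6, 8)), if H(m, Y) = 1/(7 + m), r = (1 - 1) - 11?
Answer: 100179/29 ≈ 3454.4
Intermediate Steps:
r = -11 (r = 0 - 11 = -11)
N(C, n) = 3/(-5 + 2*C*n) (N(C, n) = 3/(-5 + C*(n + n)) = 3/(-5 + C*(2*n)) = 3/(-5 + 2*C*n))
3454 - N(r, H(6, 8)) = 3454 - 3/(-5 + 2*(-11)/(7 + 6)) = 3454 - 3/(-5 + 2*(-11)/13) = 3454 - 3/(-5 + 2*(-11)*(1/13)) = 3454 - 3/(-5 - 22/13) = 3454 - 3/(-87/13) = 3454 - 3*(-13)/87 = 3454 - 1*(-13/29) = 3454 + 13/29 = 100179/29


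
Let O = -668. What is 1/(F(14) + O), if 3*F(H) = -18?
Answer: -1/674 ≈ -0.0014837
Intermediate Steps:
F(H) = -6 (F(H) = (1/3)*(-18) = -6)
1/(F(14) + O) = 1/(-6 - 668) = 1/(-674) = -1/674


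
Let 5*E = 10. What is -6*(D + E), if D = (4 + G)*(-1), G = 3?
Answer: 30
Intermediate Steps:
E = 2 (E = (1/5)*10 = 2)
D = -7 (D = (4 + 3)*(-1) = 7*(-1) = -7)
-6*(D + E) = -6*(-7 + 2) = -6*(-5) = 30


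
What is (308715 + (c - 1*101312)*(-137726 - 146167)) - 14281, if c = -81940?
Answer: 52024254470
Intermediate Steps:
(308715 + (c - 1*101312)*(-137726 - 146167)) - 14281 = (308715 + (-81940 - 1*101312)*(-137726 - 146167)) - 14281 = (308715 + (-81940 - 101312)*(-283893)) - 14281 = (308715 - 183252*(-283893)) - 14281 = (308715 + 52023960036) - 14281 = 52024268751 - 14281 = 52024254470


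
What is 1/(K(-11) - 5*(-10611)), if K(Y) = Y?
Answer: 1/53044 ≈ 1.8852e-5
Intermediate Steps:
1/(K(-11) - 5*(-10611)) = 1/(-11 - 5*(-10611)) = 1/(-11 + 53055) = 1/53044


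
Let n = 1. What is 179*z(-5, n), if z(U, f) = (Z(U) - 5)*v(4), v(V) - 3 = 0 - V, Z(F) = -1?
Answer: 1074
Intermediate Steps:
v(V) = 3 - V (v(V) = 3 + (0 - V) = 3 - V)
z(U, f) = 6 (z(U, f) = (-1 - 5)*(3 - 1*4) = -6*(3 - 4) = -6*(-1) = 6)
179*z(-5, n) = 179*6 = 1074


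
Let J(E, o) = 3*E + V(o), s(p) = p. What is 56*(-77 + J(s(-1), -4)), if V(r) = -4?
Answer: -4704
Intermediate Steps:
J(E, o) = -4 + 3*E (J(E, o) = 3*E - 4 = -4 + 3*E)
56*(-77 + J(s(-1), -4)) = 56*(-77 + (-4 + 3*(-1))) = 56*(-77 + (-4 - 3)) = 56*(-77 - 7) = 56*(-84) = -4704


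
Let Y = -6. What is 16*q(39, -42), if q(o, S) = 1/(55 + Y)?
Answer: 16/49 ≈ 0.32653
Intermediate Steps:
q(o, S) = 1/49 (q(o, S) = 1/(55 - 6) = 1/49)
16*q(39, -42) = 16*(1/49) = 16/49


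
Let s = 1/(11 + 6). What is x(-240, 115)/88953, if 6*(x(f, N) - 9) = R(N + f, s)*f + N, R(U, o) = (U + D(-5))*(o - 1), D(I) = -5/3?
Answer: -483527/9073206 ≈ -0.053292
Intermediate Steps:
D(I) = -5/3 (D(I) = -5*1/3 = -5/3)
s = 1/17 ≈ 0.058824
R(U, o) = (-1 + o)*(-5/3 + U) (R(U, o) = (U - 5/3)*(o - 1) = (-5/3 + U)*(-1 + o) = (-1 + o)*(-5/3 + U))
x(f, N) = 9 + N/6 + f*(80/51 - 16*N/17 - 16*f/17)/6 (x(f, N) = 9 + ((5/3 - (N + f) - 5/3*1/17 + (N + f)*(1/17))*f + N)/6 = 9 + ((5/3 + (-N - f) - 5/51 + (N/17 + f/17))*f + N)/6 = 9 + ((80/51 - 16*N/17 - 16*f/17)*f + N)/6 = 9 + (f*(80/51 - 16*N/17 - 16*f/17) + N)/6 = 9 + (N + f*(80/51 - 16*N/17 - 16*f/17))/6 = 9 + (N/6 + f*(80/51 - 16*N/17 - 16*f/17)/6) = 9 + N/6 + f*(80/51 - 16*N/17 - 16*f/17)/6)
x(-240, 115)/88953 = (9 + (1/6)*115 - 8/153*(-240)*(-5 + 3*115 + 3*(-240)))/88953 = (9 + 115/6 - 8/153*(-240)*(-5 + 345 - 720))*(1/88953) = (9 + 115/6 - 8/153*(-240)*(-380))*(1/88953) = (9 + 115/6 - 243200/51)*(1/88953) = -483527/102*1/88953 = -483527/9073206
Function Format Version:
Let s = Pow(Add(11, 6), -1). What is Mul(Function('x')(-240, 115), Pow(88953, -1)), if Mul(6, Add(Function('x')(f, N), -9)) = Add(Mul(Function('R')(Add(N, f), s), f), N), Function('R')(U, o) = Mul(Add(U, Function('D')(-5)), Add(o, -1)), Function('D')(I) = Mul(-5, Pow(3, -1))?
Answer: Rational(-483527, 9073206) ≈ -0.053292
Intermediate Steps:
Function('D')(I) = Rational(-5, 3) (Function('D')(I) = Mul(-5, Rational(1, 3)) = Rational(-5, 3))
s = Rational(1, 17) (s = Pow(17, -1) = Rational(1, 17) ≈ 0.058824)
Function('R')(U, o) = Mul(Add(-1, o), Add(Rational(-5, 3), U)) (Function('R')(U, o) = Mul(Add(U, Rational(-5, 3)), Add(o, -1)) = Mul(Add(Rational(-5, 3), U), Add(-1, o)) = Mul(Add(-1, o), Add(Rational(-5, 3), U)))
Function('x')(f, N) = Add(9, Mul(Rational(1, 6), N), Mul(Rational(1, 6), f, Add(Rational(80, 51), Mul(Rational(-16, 17), N), Mul(Rational(-16, 17), f)))) (Function('x')(f, N) = Add(9, Mul(Rational(1, 6), Add(Mul(Add(Rational(5, 3), Mul(-1, Add(N, f)), Mul(Rational(-5, 3), Rational(1, 17)), Mul(Add(N, f), Rational(1, 17))), f), N))) = Add(9, Mul(Rational(1, 6), Add(Mul(Add(Rational(5, 3), Add(Mul(-1, N), Mul(-1, f)), Rational(-5, 51), Add(Mul(Rational(1, 17), N), Mul(Rational(1, 17), f))), f), N))) = Add(9, Mul(Rational(1, 6), Add(Mul(Add(Rational(80, 51), Mul(Rational(-16, 17), N), Mul(Rational(-16, 17), f)), f), N))) = Add(9, Mul(Rational(1, 6), Add(Mul(f, Add(Rational(80, 51), Mul(Rational(-16, 17), N), Mul(Rational(-16, 17), f))), N))) = Add(9, Mul(Rational(1, 6), Add(N, Mul(f, Add(Rational(80, 51), Mul(Rational(-16, 17), N), Mul(Rational(-16, 17), f)))))) = Add(9, Add(Mul(Rational(1, 6), N), Mul(Rational(1, 6), f, Add(Rational(80, 51), Mul(Rational(-16, 17), N), Mul(Rational(-16, 17), f))))) = Add(9, Mul(Rational(1, 6), N), Mul(Rational(1, 6), f, Add(Rational(80, 51), Mul(Rational(-16, 17), N), Mul(Rational(-16, 17), f)))))
Mul(Function('x')(-240, 115), Pow(88953, -1)) = Mul(Add(9, Mul(Rational(1, 6), 115), Mul(Rational(-8, 153), -240, Add(-5, Mul(3, 115), Mul(3, -240)))), Pow(88953, -1)) = Mul(Add(9, Rational(115, 6), Mul(Rational(-8, 153), -240, Add(-5, 345, -720))), Rational(1, 88953)) = Mul(Add(9, Rational(115, 6), Mul(Rational(-8, 153), -240, -380)), Rational(1, 88953)) = Mul(Add(9, Rational(115, 6), Rational(-243200, 51)), Rational(1, 88953)) = Mul(Rational(-483527, 102), Rational(1, 88953)) = Rational(-483527, 9073206)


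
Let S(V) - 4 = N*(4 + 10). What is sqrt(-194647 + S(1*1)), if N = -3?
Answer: I*sqrt(194685) ≈ 441.23*I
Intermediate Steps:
S(V) = -38 (S(V) = 4 - 3*(4 + 10) = 4 - 3*14 = 4 - 42 = -38)
sqrt(-194647 + S(1*1)) = sqrt(-194647 - 38) = sqrt(-194685) = I*sqrt(194685)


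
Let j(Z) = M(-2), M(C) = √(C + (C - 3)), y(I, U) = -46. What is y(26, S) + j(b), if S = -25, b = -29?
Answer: -46 + I*√7 ≈ -46.0 + 2.6458*I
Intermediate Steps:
M(C) = √(-3 + 2*C) (M(C) = √(C + (-3 + C)) = √(-3 + 2*C))
j(Z) = I*√7 (j(Z) = √(-3 + 2*(-2)) = √(-3 - 4) = √(-7) = I*√7)
y(26, S) + j(b) = -46 + I*√7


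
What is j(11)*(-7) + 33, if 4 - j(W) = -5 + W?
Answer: 47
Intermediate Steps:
j(W) = 9 - W (j(W) = 4 - (-5 + W) = 4 + (5 - W) = 9 - W)
j(11)*(-7) + 33 = (9 - 1*11)*(-7) + 33 = (9 - 11)*(-7) + 33 = -2*(-7) + 33 = 14 + 33 = 47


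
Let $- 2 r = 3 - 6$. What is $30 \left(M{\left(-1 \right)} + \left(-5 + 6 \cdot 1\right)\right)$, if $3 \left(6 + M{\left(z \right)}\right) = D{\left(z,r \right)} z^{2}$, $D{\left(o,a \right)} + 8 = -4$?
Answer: $-270$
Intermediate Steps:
$r = \frac{3}{2}$ ($r = - \frac{3 - 6}{2} = \left(- \frac{1}{2}\right) \left(-3\right) = \frac{3}{2} \approx 1.5$)
$D{\left(o,a \right)} = -12$ ($D{\left(o,a \right)} = -8 - 4 = -12$)
$M{\left(z \right)} = -6 - 4 z^{2}$ ($M{\left(z \right)} = -6 + \frac{\left(-12\right) z^{2}}{3} = -6 - 4 z^{2}$)
$30 \left(M{\left(-1 \right)} + \left(-5 + 6 \cdot 1\right)\right) = 30 \left(\left(-6 - 4 \left(-1\right)^{2}\right) + \left(-5 + 6 \cdot 1\right)\right) = 30 \left(\left(-6 - 4\right) + \left(-5 + 6\right)\right) = 30 \left(\left(-6 - 4\right) + 1\right) = 30 \left(-10 + 1\right) = 30 \left(-9\right) = -270$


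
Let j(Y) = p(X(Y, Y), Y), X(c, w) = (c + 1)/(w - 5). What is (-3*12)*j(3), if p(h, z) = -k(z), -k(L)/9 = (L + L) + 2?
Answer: -2592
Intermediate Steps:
X(c, w) = (1 + c)/(-5 + w)
k(L) = -18 - 18*L (k(L) = -9*((L + L) + 2) = -9*(2*L + 2) = -9*(2 + 2*L) = -18 - 18*L)
p(h, z) = 18 + 18*z (p(h, z) = -(-18 - 18*z) = 18 + 18*z)
j(Y) = 18 + 18*Y
(-3*12)*j(3) = (-3*12)*(18 + 18*3) = -36*(18 + 54) = -36*72 = -2592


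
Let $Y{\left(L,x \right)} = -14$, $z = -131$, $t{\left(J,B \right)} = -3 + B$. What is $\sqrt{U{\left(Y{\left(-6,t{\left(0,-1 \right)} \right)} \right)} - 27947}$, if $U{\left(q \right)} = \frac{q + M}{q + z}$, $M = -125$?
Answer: $\frac{4 i \sqrt{36722845}}{145} \approx 167.17 i$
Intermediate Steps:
$U{\left(q \right)} = \frac{-125 + q}{-131 + q}$ ($U{\left(q \right)} = \frac{q - 125}{q - 131} = \frac{-125 + q}{-131 + q}$)
$\sqrt{U{\left(Y{\left(-6,t{\left(0,-1 \right)} \right)} \right)} - 27947} = \sqrt{\frac{-125 - 14}{-131 - 14} - 27947} = \sqrt{\frac{1}{-145} \left(-139\right) - 27947} = \sqrt{\left(- \frac{1}{145}\right) \left(-139\right) - 27947} = \sqrt{\frac{139}{145} - 27947} = \sqrt{- \frac{4052176}{145}} = \frac{4 i \sqrt{36722845}}{145}$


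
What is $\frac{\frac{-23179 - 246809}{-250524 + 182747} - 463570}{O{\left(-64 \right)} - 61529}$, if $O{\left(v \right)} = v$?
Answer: $\frac{31419113902}{4174588761} \approx 7.5263$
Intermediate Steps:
$\frac{\frac{-23179 - 246809}{-250524 + 182747} - 463570}{O{\left(-64 \right)} - 61529} = \frac{\frac{-23179 - 246809}{-250524 + 182747} - 463570}{-64 - 61529} = \frac{- \frac{269988}{-67777} - 463570}{-61593} = \left(\left(-269988\right) \left(- \frac{1}{67777}\right) - 463570\right) \left(- \frac{1}{61593}\right) = \left(\frac{269988}{67777} - 463570\right) \left(- \frac{1}{61593}\right) = \left(- \frac{31419113902}{67777}\right) \left(- \frac{1}{61593}\right) = \frac{31419113902}{4174588761}$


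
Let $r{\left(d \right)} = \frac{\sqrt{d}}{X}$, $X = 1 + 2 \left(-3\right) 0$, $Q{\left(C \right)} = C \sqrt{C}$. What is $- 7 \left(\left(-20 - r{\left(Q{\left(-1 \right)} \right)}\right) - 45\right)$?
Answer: $455 + 7 \sqrt{- i} \approx 459.95 - 4.9497 i$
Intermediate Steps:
$Q{\left(C \right)} = C^{\frac{3}{2}}$
$X = 1$ ($X = 1 - 0 = 1 + 0 = 1$)
$r{\left(d \right)} = \sqrt{d}$ ($r{\left(d \right)} = \frac{\sqrt{d}}{1} = 1 \sqrt{d} = \sqrt{d}$)
$- 7 \left(\left(-20 - r{\left(Q{\left(-1 \right)} \right)}\right) - 45\right) = - 7 \left(\left(-20 - \sqrt{\left(-1\right)^{\frac{3}{2}}}\right) - 45\right) = - 7 \left(\left(-20 - \sqrt{- i}\right) - 45\right) = - 7 \left(-65 - \sqrt{- i}\right) = 455 + 7 \sqrt{- i}$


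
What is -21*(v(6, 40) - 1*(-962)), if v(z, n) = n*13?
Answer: -31122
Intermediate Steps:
v(z, n) = 13*n
-21*(v(6, 40) - 1*(-962)) = -21*(13*40 - 1*(-962)) = -21*(520 + 962) = -21*1482 = -31122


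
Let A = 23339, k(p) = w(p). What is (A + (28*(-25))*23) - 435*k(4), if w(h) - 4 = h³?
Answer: -22341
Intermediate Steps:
w(h) = 4 + h³
k(p) = 4 + p³
(A + (28*(-25))*23) - 435*k(4) = (23339 + (28*(-25))*23) - 435*(4 + 4³) = (23339 - 700*23) - 435*(4 + 64) = (23339 - 16100) - 435*68 = 7239 - 29580 = -22341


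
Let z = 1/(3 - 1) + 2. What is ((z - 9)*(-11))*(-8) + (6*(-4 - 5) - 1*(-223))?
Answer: -403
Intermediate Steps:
z = 5/2 (z = 1/2 + 2 = 5/2 ≈ 2.5000)
((z - 9)*(-11))*(-8) + (6*(-4 - 5) - 1*(-223)) = ((5/2 - 9)*(-11))*(-8) + (6*(-4 - 5) - 1*(-223)) = -13/2*(-11)*(-8) + (6*(-9) + 223) = (143/2)*(-8) + (-54 + 223) = -572 + 169 = -403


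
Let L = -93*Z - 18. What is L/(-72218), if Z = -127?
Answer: -11793/72218 ≈ -0.16330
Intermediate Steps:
L = 11793 (L = -93*(-127) - 18 = 11811 - 18 = 11793)
L/(-72218) = 11793/(-72218) = 11793*(-1/72218) = -11793/72218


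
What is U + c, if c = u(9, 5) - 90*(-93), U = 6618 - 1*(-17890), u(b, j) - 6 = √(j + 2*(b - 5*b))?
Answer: 32884 + I*√67 ≈ 32884.0 + 8.1853*I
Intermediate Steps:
u(b, j) = 6 + √(j - 8*b) (u(b, j) = 6 + √(j + 2*(b - 5*b)) = 6 + √(j + 2*(-4*b)) = 6 + √(j - 8*b))
U = 24508 (U = 6618 + 17890 = 24508)
c = 8376 + I*√67 (c = (6 + √(5 - 8*9)) - 90*(-93) = (6 + √(5 - 72)) + 8370 = (6 + √(-67)) + 8370 = (6 + I*√67) + 8370 = 8376 + I*√67 ≈ 8376.0 + 8.1853*I)
U + c = 24508 + (8376 + I*√67) = 32884 + I*√67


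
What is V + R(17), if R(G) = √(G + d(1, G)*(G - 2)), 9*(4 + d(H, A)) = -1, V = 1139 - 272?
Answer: 867 + I*√402/3 ≈ 867.0 + 6.6833*I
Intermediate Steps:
V = 867
d(H, A) = -37/9 (d(H, A) = -4 + (⅑)*(-1) = -4 - ⅑ = -37/9)
R(G) = √(74/9 - 28*G/9) (R(G) = √(G - 37*(G - 2)/9) = √(G - 37*(-2 + G)/9) = √(G + (74/9 - 37*G/9)) = √(74/9 - 28*G/9))
V + R(17) = 867 + √(74 - 28*17)/3 = 867 + √(74 - 476)/3 = 867 + √(-402)/3 = 867 + (I*√402)/3 = 867 + I*√402/3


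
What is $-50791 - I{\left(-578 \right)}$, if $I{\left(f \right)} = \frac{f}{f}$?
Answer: $-50792$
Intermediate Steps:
$I{\left(f \right)} = 1$
$-50791 - I{\left(-578 \right)} = -50791 - 1 = -50792$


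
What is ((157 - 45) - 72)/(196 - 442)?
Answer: -20/123 ≈ -0.16260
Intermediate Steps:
((157 - 45) - 72)/(196 - 442) = (112 - 72)/(-246) = 40*(-1/246) = -20/123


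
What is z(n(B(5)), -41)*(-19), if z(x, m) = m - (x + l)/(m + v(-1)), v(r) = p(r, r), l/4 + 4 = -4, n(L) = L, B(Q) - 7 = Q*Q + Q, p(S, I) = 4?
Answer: 28728/37 ≈ 776.43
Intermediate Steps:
B(Q) = 7 + Q + Q² (B(Q) = 7 + (Q*Q + Q) = 7 + (Q² + Q) = 7 + (Q + Q²) = 7 + Q + Q²)
l = -32 (l = -16 + 4*(-4) = -16 - 16 = -32)
v(r) = 4
z(x, m) = m - (-32 + x)/(4 + m) (z(x, m) = m - (x - 32)/(m + 4) = m - (-32 + x)/(4 + m))
z(n(B(5)), -41)*(-19) = ((32 + (-41)² - (7 + 5 + 5²) + 4*(-41))/(4 - 41))*(-19) = ((32 + 1681 - (7 + 5 + 25) - 164)/(-37))*(-19) = -(32 + 1681 - 1*37 - 164)/37*(-19) = -(32 + 1681 - 37 - 164)/37*(-19) = -1/37*1512*(-19) = -1512/37*(-19) = 28728/37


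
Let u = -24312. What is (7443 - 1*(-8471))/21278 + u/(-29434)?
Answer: 246430853/156574163 ≈ 1.5739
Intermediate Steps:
(7443 - 1*(-8471))/21278 + u/(-29434) = (7443 - 1*(-8471))/21278 - 24312/(-29434) = (7443 + 8471)*(1/21278) - 24312*(-1/29434) = 15914*(1/21278) + 12156/14717 = 7957/10639 + 12156/14717 = 246430853/156574163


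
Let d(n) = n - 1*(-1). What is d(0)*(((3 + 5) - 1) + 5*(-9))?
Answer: -38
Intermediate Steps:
d(n) = 1 + n (d(n) = n + 1 = 1 + n)
d(0)*(((3 + 5) - 1) + 5*(-9)) = (1 + 0)*(((3 + 5) - 1) + 5*(-9)) = 1*((8 - 1) - 45) = 1*(7 - 45) = 1*(-38) = -38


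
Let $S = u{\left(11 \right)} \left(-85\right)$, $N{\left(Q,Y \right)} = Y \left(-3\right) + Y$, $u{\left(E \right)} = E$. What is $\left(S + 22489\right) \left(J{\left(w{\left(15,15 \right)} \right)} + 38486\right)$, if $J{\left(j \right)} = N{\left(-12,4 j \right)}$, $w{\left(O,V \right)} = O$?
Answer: $826940764$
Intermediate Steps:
$N{\left(Q,Y \right)} = - 2 Y$ ($N{\left(Q,Y \right)} = - 3 Y + Y = - 2 Y$)
$J{\left(j \right)} = - 8 j$ ($J{\left(j \right)} = - 2 \cdot 4 j = - 8 j$)
$S = -935$ ($S = 11 \left(-85\right) = -935$)
$\left(S + 22489\right) \left(J{\left(w{\left(15,15 \right)} \right)} + 38486\right) = \left(-935 + 22489\right) \left(\left(-8\right) 15 + 38486\right) = 21554 \left(-120 + 38486\right) = 21554 \cdot 38366 = 826940764$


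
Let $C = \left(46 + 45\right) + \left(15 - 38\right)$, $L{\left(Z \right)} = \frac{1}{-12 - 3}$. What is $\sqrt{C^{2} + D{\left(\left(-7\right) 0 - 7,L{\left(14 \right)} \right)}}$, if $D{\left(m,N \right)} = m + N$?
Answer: $\frac{\sqrt{1038810}}{15} \approx 67.948$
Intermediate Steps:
$L{\left(Z \right)} = - \frac{1}{15}$ ($L{\left(Z \right)} = \frac{1}{-15} = - \frac{1}{15}$)
$D{\left(m,N \right)} = N + m$
$C = 68$ ($C = 91 + \left(15 - 38\right) = 91 - 23 = 68$)
$\sqrt{C^{2} + D{\left(\left(-7\right) 0 - 7,L{\left(14 \right)} \right)}} = \sqrt{68^{2} - \frac{106}{15}} = \sqrt{4624 + \left(- \frac{1}{15} + \left(0 - 7\right)\right)} = \sqrt{4624 - \frac{106}{15}} = \sqrt{\frac{69254}{15}} = \frac{\sqrt{1038810}}{15}$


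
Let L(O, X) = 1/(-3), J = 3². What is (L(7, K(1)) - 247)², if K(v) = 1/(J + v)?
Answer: 550564/9 ≈ 61174.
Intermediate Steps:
J = 9
K(v) = 1/(9 + v)
L(O, X) = -⅓
(L(7, K(1)) - 247)² = (-⅓ - 247)² = (-742/3)² = 550564/9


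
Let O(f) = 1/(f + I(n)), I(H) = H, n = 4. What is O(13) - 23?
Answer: -390/17 ≈ -22.941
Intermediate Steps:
O(f) = 1/(4 + f) (O(f) = 1/(f + 4) = 1/(4 + f))
O(13) - 23 = 1/(4 + 13) - 23 = 1/17 - 23 = -390/17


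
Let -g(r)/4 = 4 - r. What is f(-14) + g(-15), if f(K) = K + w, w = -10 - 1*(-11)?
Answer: -89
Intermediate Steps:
g(r) = -16 + 4*r (g(r) = -4*(4 - r) = -16 + 4*r)
w = 1 (w = -10 + 11 = 1)
f(K) = 1 + K (f(K) = K + 1 = 1 + K)
f(-14) + g(-15) = (1 - 14) + (-16 + 4*(-15)) = -13 + (-16 - 60) = -13 - 76 = -89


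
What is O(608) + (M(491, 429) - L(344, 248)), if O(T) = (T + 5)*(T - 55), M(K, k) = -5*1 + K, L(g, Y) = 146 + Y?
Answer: 339081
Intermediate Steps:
M(K, k) = -5 + K
O(T) = (-55 + T)*(5 + T) (O(T) = (5 + T)*(-55 + T) = (-55 + T)*(5 + T))
O(608) + (M(491, 429) - L(344, 248)) = (-275 + 608² - 50*608) + ((-5 + 491) - (146 + 248)) = (-275 + 369664 - 30400) + (486 - 1*394) = 338989 + (486 - 394) = 338989 + 92 = 339081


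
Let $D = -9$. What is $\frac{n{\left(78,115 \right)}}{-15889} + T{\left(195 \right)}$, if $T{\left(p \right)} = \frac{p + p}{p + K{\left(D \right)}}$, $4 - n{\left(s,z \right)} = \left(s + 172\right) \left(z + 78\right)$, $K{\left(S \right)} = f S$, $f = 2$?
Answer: $\frac{4912084}{937451} \approx 5.2398$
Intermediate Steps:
$K{\left(S \right)} = 2 S$
$n{\left(s,z \right)} = 4 - \left(78 + z\right) \left(172 + s\right)$ ($n{\left(s,z \right)} = 4 - \left(s + 172\right) \left(z + 78\right) = 4 - \left(172 + s\right) \left(78 + z\right) = 4 - \left(78 + z\right) \left(172 + s\right)$)
$T{\left(p \right)} = \frac{2 p}{-18 + p}$ ($T{\left(p \right)} = \frac{p + p}{p + 2 \left(-9\right)} = \frac{2 p}{p - 18} = \frac{2 p}{-18 + p}$)
$\frac{n{\left(78,115 \right)}}{-15889} + T{\left(195 \right)} = \frac{-13412 - 19780 - 6084 - 78 \cdot 115}{-15889} + 2 \cdot 195 \frac{1}{-18 + 195} = \left(-13412 - 19780 - 6084 - 8970\right) \left(- \frac{1}{15889}\right) + 2 \cdot 195 \cdot \frac{1}{177} = \left(-48246\right) \left(- \frac{1}{15889}\right) + 2 \cdot 195 \cdot \frac{1}{177} = \frac{48246}{15889} + \frac{130}{59} = \frac{4912084}{937451}$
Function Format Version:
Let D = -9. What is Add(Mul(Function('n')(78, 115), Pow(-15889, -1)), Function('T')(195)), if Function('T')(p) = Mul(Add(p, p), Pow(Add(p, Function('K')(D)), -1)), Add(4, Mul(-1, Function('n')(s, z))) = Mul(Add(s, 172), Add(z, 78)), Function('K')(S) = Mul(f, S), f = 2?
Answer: Rational(4912084, 937451) ≈ 5.2398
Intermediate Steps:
Function('K')(S) = Mul(2, S)
Function('n')(s, z) = Add(4, Mul(-1, Add(78, z), Add(172, s))) (Function('n')(s, z) = Add(4, Mul(-1, Mul(Add(s, 172), Add(z, 78)))) = Add(4, Mul(-1, Mul(Add(172, s), Add(78, z)))) = Add(4, Mul(-1, Mul(Add(78, z), Add(172, s)))) = Add(4, Mul(-1, Add(78, z), Add(172, s))))
Function('T')(p) = Mul(2, p, Pow(Add(-18, p), -1)) (Function('T')(p) = Mul(Add(p, p), Pow(Add(p, Mul(2, -9)), -1)) = Mul(Mul(2, p), Pow(Add(p, -18), -1)) = Mul(Mul(2, p), Pow(Add(-18, p), -1)) = Mul(2, p, Pow(Add(-18, p), -1)))
Add(Mul(Function('n')(78, 115), Pow(-15889, -1)), Function('T')(195)) = Add(Mul(Add(-13412, Mul(-172, 115), Mul(-78, 78), Mul(-1, 78, 115)), Pow(-15889, -1)), Mul(2, 195, Pow(Add(-18, 195), -1))) = Add(Mul(Add(-13412, -19780, -6084, -8970), Rational(-1, 15889)), Mul(2, 195, Pow(177, -1))) = Add(Mul(-48246, Rational(-1, 15889)), Mul(2, 195, Rational(1, 177))) = Add(Rational(48246, 15889), Rational(130, 59)) = Rational(4912084, 937451)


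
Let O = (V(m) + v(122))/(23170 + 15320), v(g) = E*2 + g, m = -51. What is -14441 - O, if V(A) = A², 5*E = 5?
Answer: -111167363/7698 ≈ -14441.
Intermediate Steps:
E = 1 (E = (⅕)*5 = 1)
v(g) = 2 + g (v(g) = 1*2 + g = 2 + g)
O = 545/7698 (O = ((-51)² + (2 + 122))/(23170 + 15320) = (2601 + 124)/38490 = 2725*(1/38490) = 545/7698 ≈ 0.070798)
-14441 - O = -14441 - 1*545/7698 = -14441 - 545/7698 = -111167363/7698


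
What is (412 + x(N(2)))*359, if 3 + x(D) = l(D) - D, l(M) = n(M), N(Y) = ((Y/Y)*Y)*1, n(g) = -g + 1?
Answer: 145754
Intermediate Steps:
n(g) = 1 - g
N(Y) = Y (N(Y) = (1*Y)*1 = Y*1 = Y)
l(M) = 1 - M
x(D) = -2 - 2*D (x(D) = -3 + ((1 - D) - D) = -3 + (1 - 2*D) = -2 - 2*D)
(412 + x(N(2)))*359 = (412 + (-2 - 2*2))*359 = (412 + (-2 - 4))*359 = (412 - 6)*359 = 406*359 = 145754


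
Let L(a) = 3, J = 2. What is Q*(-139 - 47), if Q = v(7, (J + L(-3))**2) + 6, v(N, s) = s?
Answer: -5766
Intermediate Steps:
Q = 31 (Q = (2 + 3)**2 + 6 = 5**2 + 6 = 25 + 6 = 31)
Q*(-139 - 47) = 31*(-139 - 47) = 31*(-186) = -5766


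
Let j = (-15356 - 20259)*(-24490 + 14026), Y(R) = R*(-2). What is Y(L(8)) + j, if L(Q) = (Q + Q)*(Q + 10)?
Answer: 372674784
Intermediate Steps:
L(Q) = 2*Q*(10 + Q) (L(Q) = (2*Q)*(10 + Q) = 2*Q*(10 + Q))
Y(R) = -2*R
j = 372675360 (j = -35615*(-10464) = 372675360)
Y(L(8)) + j = -4*8*(10 + 8) + 372675360 = -4*8*18 + 372675360 = -2*288 + 372675360 = -576 + 372675360 = 372674784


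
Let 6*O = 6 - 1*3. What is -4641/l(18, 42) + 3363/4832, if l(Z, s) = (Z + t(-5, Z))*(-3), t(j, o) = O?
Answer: 15074639/178784 ≈ 84.318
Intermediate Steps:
O = ½ (O = (6 - 1*3)/6 = (6 - 3)/6 = (⅙)*3 = ½ ≈ 0.50000)
t(j, o) = ½
l(Z, s) = -3/2 - 3*Z (l(Z, s) = (Z + ½)*(-3) = (½ + Z)*(-3) = -3/2 - 3*Z)
-4641/l(18, 42) + 3363/4832 = -4641/(-3/2 - 3*18) + 3363/4832 = -4641/(-3/2 - 54) + 3363*(1/4832) = -4641/(-111/2) + 3363/4832 = -4641*(-2/111) + 3363/4832 = 3094/37 + 3363/4832 = 15074639/178784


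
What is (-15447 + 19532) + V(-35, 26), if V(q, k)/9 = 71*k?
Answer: 20699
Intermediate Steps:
V(q, k) = 639*k (V(q, k) = 9*(71*k) = 639*k)
(-15447 + 19532) + V(-35, 26) = (-15447 + 19532) + 639*26 = 4085 + 16614 = 20699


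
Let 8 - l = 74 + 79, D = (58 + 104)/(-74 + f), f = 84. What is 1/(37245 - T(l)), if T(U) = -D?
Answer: 5/186306 ≈ 2.6838e-5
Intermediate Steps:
D = 81/5 (D = (58 + 104)/(-74 + 84) = 162/10 = 162*(1/10) = 81/5 ≈ 16.200)
l = -145 (l = 8 - (74 + 79) = 8 - 1*153 = 8 - 153 = -145)
T(U) = -81/5 (T(U) = -1*81/5 = -81/5)
1/(37245 - T(l)) = 1/(37245 - 1*(-81/5)) = 1/(37245 + 81/5) = 1/(186306/5) = 5/186306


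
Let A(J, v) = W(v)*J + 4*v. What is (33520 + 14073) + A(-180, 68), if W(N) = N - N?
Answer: 47865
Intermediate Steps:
W(N) = 0
A(J, v) = 4*v (A(J, v) = 0*J + 4*v = 0 + 4*v = 4*v)
(33520 + 14073) + A(-180, 68) = (33520 + 14073) + 4*68 = 47593 + 272 = 47865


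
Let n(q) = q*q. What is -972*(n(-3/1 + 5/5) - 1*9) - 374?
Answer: 4486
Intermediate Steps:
n(q) = q²
-972*(n(-3/1 + 5/5) - 1*9) - 374 = -972*((-3/1 + 5/5)² - 1*9) - 374 = -972*((-3*1 + 5*(⅕))² - 9) - 374 = -972*((-3 + 1)² - 9) - 374 = -972*((-2)² - 9) - 374 = -972*(4 - 9) - 374 = -972*(-5) - 374 = 4860 - 374 = 4486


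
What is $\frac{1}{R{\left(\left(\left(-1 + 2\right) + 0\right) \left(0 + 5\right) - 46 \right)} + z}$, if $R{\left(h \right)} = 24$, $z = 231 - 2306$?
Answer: $- \frac{1}{2051} \approx -0.00048757$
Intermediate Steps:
$z = -2075$ ($z = 231 - 2306 = -2075$)
$\frac{1}{R{\left(\left(\left(-1 + 2\right) + 0\right) \left(0 + 5\right) - 46 \right)} + z} = \frac{1}{24 - 2075} = \frac{1}{-2051} = - \frac{1}{2051}$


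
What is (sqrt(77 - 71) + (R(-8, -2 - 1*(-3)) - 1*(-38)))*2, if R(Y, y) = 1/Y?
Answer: 303/4 + 2*sqrt(6) ≈ 80.649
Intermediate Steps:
(sqrt(77 - 71) + (R(-8, -2 - 1*(-3)) - 1*(-38)))*2 = (sqrt(77 - 71) + (1/(-8) - 1*(-38)))*2 = (sqrt(6) + (-1/8 + 38))*2 = (sqrt(6) + 303/8)*2 = (303/8 + sqrt(6))*2 = 303/4 + 2*sqrt(6)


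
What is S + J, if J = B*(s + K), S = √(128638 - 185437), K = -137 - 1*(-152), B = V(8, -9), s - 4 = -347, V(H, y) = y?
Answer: 2952 + 3*I*√6311 ≈ 2952.0 + 238.33*I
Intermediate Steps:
s = -343 (s = 4 - 347 = -343)
B = -9
K = 15 (K = -137 + 152 = 15)
S = 3*I*√6311 (S = √(-56799) = 3*I*√6311 ≈ 238.33*I)
J = 2952 (J = -9*(-343 + 15) = -9*(-328) = 2952)
S + J = 3*I*√6311 + 2952 = 2952 + 3*I*√6311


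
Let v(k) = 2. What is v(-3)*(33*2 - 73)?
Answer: -14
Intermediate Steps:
v(-3)*(33*2 - 73) = 2*(33*2 - 73) = 2*(66 - 73) = 2*(-7) = -14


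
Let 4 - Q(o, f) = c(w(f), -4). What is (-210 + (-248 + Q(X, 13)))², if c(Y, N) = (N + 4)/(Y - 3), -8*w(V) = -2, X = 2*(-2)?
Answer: 206116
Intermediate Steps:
X = -4
w(V) = ¼ (w(V) = -⅛*(-2) = ¼)
c(Y, N) = (4 + N)/(-3 + Y)
Q(o, f) = 4 (Q(o, f) = 4 - (4 - 4)/(-3 + ¼) = 4 - 0/(-11/4) = 4 - (-4)*0/11 = 4 - 1*0 = 4 + 0 = 4)
(-210 + (-248 + Q(X, 13)))² = (-210 + (-248 + 4))² = (-210 - 244)² = (-454)² = 206116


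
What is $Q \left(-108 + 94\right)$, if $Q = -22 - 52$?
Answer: $1036$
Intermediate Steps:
$Q = -74$ ($Q = -22 - 52 = -74$)
$Q \left(-108 + 94\right) = - 74 \left(-108 + 94\right) = \left(-74\right) \left(-14\right) = 1036$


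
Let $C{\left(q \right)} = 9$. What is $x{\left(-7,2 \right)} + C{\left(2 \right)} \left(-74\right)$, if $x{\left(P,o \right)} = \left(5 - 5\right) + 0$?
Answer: $-666$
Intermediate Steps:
$x{\left(P,o \right)} = 0$ ($x{\left(P,o \right)} = 0 + 0 = 0$)
$x{\left(-7,2 \right)} + C{\left(2 \right)} \left(-74\right) = 0 + 9 \left(-74\right) = 0 - 666 = -666$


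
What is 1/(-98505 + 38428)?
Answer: -1/60077 ≈ -1.6645e-5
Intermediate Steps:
1/(-98505 + 38428) = 1/(-60077) = -1/60077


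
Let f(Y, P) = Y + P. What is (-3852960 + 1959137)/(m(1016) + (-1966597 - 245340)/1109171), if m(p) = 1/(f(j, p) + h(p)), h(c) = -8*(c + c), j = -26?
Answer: 4581050832212854/4824077059 ≈ 9.4962e+5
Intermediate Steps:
f(Y, P) = P + Y
h(c) = -16*c
m(p) = 1/(-26 - 15*p) (m(p) = 1/((p - 26) - 16*p) = 1/((-26 + p) - 16*p) = 1/(-26 - 15*p))
(-3852960 + 1959137)/(m(1016) + (-1966597 - 245340)/1109171) = (-3852960 + 1959137)/(-1/(26 + 15*1016) + (-1966597 - 245340)/1109171) = -1893823/(-1/(26 + 15240) - 2211937*1/1109171) = -1893823/(-1/15266 - 315991/158453) = -1893823/(-4824077059/2418943498) = -1893823*(-2418943498/4824077059) = 4581050832212854/4824077059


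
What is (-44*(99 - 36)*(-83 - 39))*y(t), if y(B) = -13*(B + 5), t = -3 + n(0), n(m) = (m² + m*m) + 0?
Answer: -8792784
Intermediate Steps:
n(m) = 2*m² (n(m) = (m² + m²) + 0 = 2*m² + 0 = 2*m²)
t = -3 (t = -3 + 2*0² = -3 + 2*0 = -3 + 0 = -3)
y(B) = -65 - 13*B (y(B) = -13*(5 + B) = -65 - 13*B)
(-44*(99 - 36)*(-83 - 39))*y(t) = (-44*(99 - 36)*(-83 - 39))*(-65 - 13*(-3)) = (-2772*(-122))*(-65 + 39) = -44*(-7686)*(-26) = 338184*(-26) = -8792784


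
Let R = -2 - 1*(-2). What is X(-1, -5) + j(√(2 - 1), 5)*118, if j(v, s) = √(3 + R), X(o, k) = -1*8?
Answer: -8 + 118*√3 ≈ 196.38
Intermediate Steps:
R = 0 (R = -2 + 2 = 0)
X(o, k) = -8
j(v, s) = √3 (j(v, s) = √(3 + 0) = √3)
X(-1, -5) + j(√(2 - 1), 5)*118 = -8 + √3*118 = -8 + 118*√3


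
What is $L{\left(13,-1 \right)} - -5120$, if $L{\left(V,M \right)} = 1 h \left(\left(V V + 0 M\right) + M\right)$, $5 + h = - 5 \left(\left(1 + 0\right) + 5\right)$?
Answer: $-760$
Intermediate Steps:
$h = -35$ ($h = -5 - 5 \left(\left(1 + 0\right) + 5\right) = -5 - 5 \left(1 + 5\right) = -5 - 30 = -35$)
$L{\left(V,M \right)} = - 35 M - 35 V^{2}$ ($L{\left(V,M \right)} = 1 \left(-35\right) \left(\left(V V + 0 M\right) + M\right) = - 35 \left(\left(V^{2} + 0\right) + M\right) = - 35 \left(V^{2} + M\right) = - 35 \left(M + V^{2}\right) = - 35 M - 35 V^{2}$)
$L{\left(13,-1 \right)} - -5120 = \left(\left(-35\right) \left(-1\right) - 35 \cdot 13^{2}\right) - -5120 = \left(35 - 5915\right) + 5120 = -5880 + 5120 = -760$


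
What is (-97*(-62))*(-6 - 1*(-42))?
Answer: 216504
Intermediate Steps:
(-97*(-62))*(-6 - 1*(-42)) = 6014*(-6 + 42) = 6014*36 = 216504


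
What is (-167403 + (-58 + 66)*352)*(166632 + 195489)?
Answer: -59600409027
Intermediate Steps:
(-167403 + (-58 + 66)*352)*(166632 + 195489) = (-167403 + 8*352)*362121 = (-167403 + 2816)*362121 = -164587*362121 = -59600409027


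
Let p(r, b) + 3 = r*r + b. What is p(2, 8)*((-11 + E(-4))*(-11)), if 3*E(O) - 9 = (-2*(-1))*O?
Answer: 1056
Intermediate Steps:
E(O) = 3 + 2*O/3 (E(O) = 3 + ((-2*(-1))*O)/3 = 3 + (2*O)/3 = 3 + 2*O/3)
p(r, b) = -3 + b + r**2 (p(r, b) = -3 + (r*r + b) = -3 + (r**2 + b) = -3 + (b + r**2) = -3 + b + r**2)
p(2, 8)*((-11 + E(-4))*(-11)) = (-3 + 8 + 2**2)*((-11 + (3 + (2/3)*(-4)))*(-11)) = (-3 + 8 + 4)*((-11 + (3 - 8/3))*(-11)) = 9*((-11 + 1/3)*(-11)) = 9*(-32/3*(-11)) = 9*(352/3) = 1056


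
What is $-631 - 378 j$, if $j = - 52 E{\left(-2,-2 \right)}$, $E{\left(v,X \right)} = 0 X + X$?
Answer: $-39943$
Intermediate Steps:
$E{\left(v,X \right)} = X$ ($E{\left(v,X \right)} = 0 + X = X$)
$j = 104$ ($j = \left(-52\right) \left(-2\right) = 104$)
$-631 - 378 j = -631 - 39312 = -39943$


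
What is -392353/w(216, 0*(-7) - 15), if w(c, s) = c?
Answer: -392353/216 ≈ -1816.4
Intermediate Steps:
-392353/w(216, 0*(-7) - 15) = -392353/216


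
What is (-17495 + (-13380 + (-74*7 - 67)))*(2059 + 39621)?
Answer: -1311252800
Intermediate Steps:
(-17495 + (-13380 + (-74*7 - 67)))*(2059 + 39621) = (-17495 + (-13380 + (-518 - 67)))*41680 = (-17495 + (-13380 - 585))*41680 = (-17495 - 13965)*41680 = -31460*41680 = -1311252800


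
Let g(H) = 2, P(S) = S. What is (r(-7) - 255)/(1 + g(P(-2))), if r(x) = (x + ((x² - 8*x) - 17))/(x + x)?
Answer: -1217/14 ≈ -86.929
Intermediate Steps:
r(x) = (-17 + x² - 7*x)/(2*x) (r(x) = (x + (-17 + x² - 8*x))/((2*x)) = (-17 + x² - 7*x)*(1/(2*x)) = (-17 + x² - 7*x)/(2*x))
(r(-7) - 255)/(1 + g(P(-2))) = ((½)*(-17 - 7*(-7 - 7))/(-7) - 255)/(1 + 2) = ((½)*(-⅐)*(-17 - 7*(-14)) - 255)/3 = ((½)*(-⅐)*(-17 + 98) - 255)*(⅓) = ((½)*(-⅐)*81 - 255)*(⅓) = (-81/14 - 255)*(⅓) = -3651/14*⅓ = -1217/14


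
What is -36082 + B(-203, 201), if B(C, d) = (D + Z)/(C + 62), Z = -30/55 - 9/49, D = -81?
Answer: -914050622/25333 ≈ -36081.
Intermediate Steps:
Z = -393/539 (Z = -30*1/55 - 9*1/49 = -6/11 - 9/49 = -393/539 ≈ -0.72913)
B(C, d) = -44052/(539*(62 + C)) (B(C, d) = (-81 - 393/539)/(C + 62) = -44052/(539*(62 + C)))
-36082 + B(-203, 201) = -36082 - 44052/(33418 + 539*(-203)) = -36082 - 44052/(33418 - 109417) = -36082 - 44052/(-75999) = -36082 - 44052*(-1/75999) = -36082 + 14684/25333 = -914050622/25333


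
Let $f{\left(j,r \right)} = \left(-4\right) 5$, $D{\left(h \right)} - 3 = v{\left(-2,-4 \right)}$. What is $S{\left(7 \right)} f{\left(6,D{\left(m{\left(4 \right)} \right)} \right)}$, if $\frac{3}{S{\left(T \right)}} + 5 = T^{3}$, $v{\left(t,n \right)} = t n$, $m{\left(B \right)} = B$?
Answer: $- \frac{30}{169} \approx -0.17751$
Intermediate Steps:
$v{\left(t,n \right)} = n t$
$S{\left(T \right)} = \frac{3}{-5 + T^{3}}$
$D{\left(h \right)} = 11$ ($D{\left(h \right)} = 3 - -8 = 3 + 8 = 11$)
$f{\left(j,r \right)} = -20$
$S{\left(7 \right)} f{\left(6,D{\left(m{\left(4 \right)} \right)} \right)} = \frac{3}{-5 + 7^{3}} \left(-20\right) = \frac{3}{-5 + 343} \left(-20\right) = \frac{3}{338} \left(-20\right) = - \frac{30}{169}$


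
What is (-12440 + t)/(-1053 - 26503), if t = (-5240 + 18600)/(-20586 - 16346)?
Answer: 28715465/63606137 ≈ 0.45146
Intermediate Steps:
t = -3340/9233 (t = 13360/(-36932) = 13360*(-1/36932) = -3340/9233 ≈ -0.36175)
(-12440 + t)/(-1053 - 26503) = (-12440 - 3340/9233)/(-1053 - 26503) = -114861860/9233/(-27556) = -114861860/9233*(-1/27556) = 28715465/63606137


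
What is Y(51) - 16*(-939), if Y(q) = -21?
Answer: 15003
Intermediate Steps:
Y(51) - 16*(-939) = -21 - 16*(-939) = -21 + 15024 = 15003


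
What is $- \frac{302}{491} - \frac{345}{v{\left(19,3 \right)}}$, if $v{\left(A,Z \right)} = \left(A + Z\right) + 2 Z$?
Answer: $- \frac{177851}{13748} \approx -12.936$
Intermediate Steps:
$v{\left(A,Z \right)} = A + 3 Z$
$- \frac{302}{491} - \frac{345}{v{\left(19,3 \right)}} = - \frac{302}{491} - \frac{345}{19 + 3 \cdot 3} = \left(-302\right) \frac{1}{491} - \frac{345}{19 + 9} = - \frac{302}{491} - \frac{345}{28} = - \frac{177851}{13748}$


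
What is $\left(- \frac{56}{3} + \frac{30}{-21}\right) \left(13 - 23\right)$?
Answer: $\frac{4220}{21} \approx 200.95$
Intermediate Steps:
$\left(- \frac{56}{3} + \frac{30}{-21}\right) \left(13 - 23\right) = \left(\left(-56\right) \frac{1}{3} + 30 \left(- \frac{1}{21}\right)\right) \left(13 - 23\right) = \left(- \frac{56}{3} - \frac{10}{7}\right) \left(-10\right) = \left(- \frac{422}{21}\right) \left(-10\right) = \frac{4220}{21}$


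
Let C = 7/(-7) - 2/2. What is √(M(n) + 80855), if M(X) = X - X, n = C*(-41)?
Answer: √80855 ≈ 284.35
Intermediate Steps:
C = -2 (C = 7*(-⅐) - 2*½ = -1 - 1 = -2)
n = 82 (n = -2*(-41) = 82)
M(X) = 0
√(M(n) + 80855) = √(0 + 80855) = √80855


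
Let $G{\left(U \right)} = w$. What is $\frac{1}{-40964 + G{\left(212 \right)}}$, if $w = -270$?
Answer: $- \frac{1}{41234} \approx -2.4252 \cdot 10^{-5}$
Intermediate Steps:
$G{\left(U \right)} = -270$
$\frac{1}{-40964 + G{\left(212 \right)}} = \frac{1}{-40964 - 270} = \frac{1}{-41234} = - \frac{1}{41234}$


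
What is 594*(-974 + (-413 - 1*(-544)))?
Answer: -500742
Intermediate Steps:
594*(-974 + (-413 - 1*(-544))) = 594*(-974 + (-413 + 544)) = 594*(-974 + 131) = 594*(-843) = -500742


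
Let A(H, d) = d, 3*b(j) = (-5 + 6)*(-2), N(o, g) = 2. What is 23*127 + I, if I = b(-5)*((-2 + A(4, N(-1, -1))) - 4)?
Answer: 8771/3 ≈ 2923.7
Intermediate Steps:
b(j) = -⅔ (b(j) = ((-5 + 6)*(-2))/3 = (1*(-2))/3 = (⅓)*(-2) = -⅔)
I = 8/3 (I = -2*((-2 + 2) - 4)/3 = -2*(0 - 4)/3 = -⅔*(-4) = 8/3 ≈ 2.6667)
23*127 + I = 23*127 + 8/3 = 2921 + 8/3 = 8771/3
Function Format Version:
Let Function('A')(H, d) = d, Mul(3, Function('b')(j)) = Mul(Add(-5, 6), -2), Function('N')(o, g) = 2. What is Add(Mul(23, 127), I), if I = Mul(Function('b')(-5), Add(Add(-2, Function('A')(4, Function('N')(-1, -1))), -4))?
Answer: Rational(8771, 3) ≈ 2923.7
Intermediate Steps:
Function('b')(j) = Rational(-2, 3) (Function('b')(j) = Mul(Rational(1, 3), Mul(Add(-5, 6), -2)) = Mul(Rational(1, 3), Mul(1, -2)) = Mul(Rational(1, 3), -2) = Rational(-2, 3))
I = Rational(8, 3) (I = Mul(Rational(-2, 3), Add(Add(-2, 2), -4)) = Mul(Rational(-2, 3), Add(0, -4)) = Mul(Rational(-2, 3), -4) = Rational(8, 3) ≈ 2.6667)
Add(Mul(23, 127), I) = Add(Mul(23, 127), Rational(8, 3)) = Add(2921, Rational(8, 3)) = Rational(8771, 3)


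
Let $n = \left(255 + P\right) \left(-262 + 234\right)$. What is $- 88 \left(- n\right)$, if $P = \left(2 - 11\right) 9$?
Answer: $-428736$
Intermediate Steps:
$P = -81$ ($P = \left(-9\right) 9 = -81$)
$n = -4872$ ($n = \left(255 - 81\right) \left(-262 + 234\right) = 174 \left(-28\right) = -4872$)
$- 88 \left(- n\right) = - 88 \left(\left(-1\right) \left(-4872\right)\right) = \left(-88\right) 4872 = -428736$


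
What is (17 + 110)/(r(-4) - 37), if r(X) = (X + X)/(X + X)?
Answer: -127/36 ≈ -3.5278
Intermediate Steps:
r(X) = 1 (r(X) = (2*X)/((2*X)) = (2*X)*(1/(2*X)) = 1)
(17 + 110)/(r(-4) - 37) = (17 + 110)/(1 - 37) = 127/(-36) = 127*(-1/36) = -127/36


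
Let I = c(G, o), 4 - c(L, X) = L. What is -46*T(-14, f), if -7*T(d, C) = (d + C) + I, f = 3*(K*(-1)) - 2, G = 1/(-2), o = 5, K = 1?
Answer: -667/7 ≈ -95.286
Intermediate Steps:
G = -½ (G = 1*(-½) = -½ ≈ -0.50000)
c(L, X) = 4 - L
f = -5 (f = 3*(1*(-1)) - 2 = 3*(-1) - 2 = -3 - 2 = -5)
I = 9/2 (I = 4 - 1*(-½) = 4 + ½ = 9/2 ≈ 4.5000)
T(d, C) = -9/14 - C/7 - d/7 (T(d, C) = -((d + C) + 9/2)/7 = -((C + d) + 9/2)/7 = -(9/2 + C + d)/7 = -9/14 - C/7 - d/7)
-46*T(-14, f) = -46*(-9/14 - ⅐*(-5) - ⅐*(-14)) = -46*(-9/14 + 5/7 + 2) = -46*29/14 = -667/7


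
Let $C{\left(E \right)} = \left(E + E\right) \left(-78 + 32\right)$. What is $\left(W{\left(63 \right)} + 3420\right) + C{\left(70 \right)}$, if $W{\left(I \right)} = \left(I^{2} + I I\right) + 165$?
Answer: $5083$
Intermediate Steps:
$W{\left(I \right)} = 165 + 2 I^{2}$ ($W{\left(I \right)} = \left(I^{2} + I^{2}\right) + 165 = 2 I^{2} + 165 = 165 + 2 I^{2}$)
$C{\left(E \right)} = - 92 E$ ($C{\left(E \right)} = 2 E \left(-46\right) = - 92 E$)
$\left(W{\left(63 \right)} + 3420\right) + C{\left(70 \right)} = \left(\left(165 + 2 \cdot 63^{2}\right) + 3420\right) - 6440 = \left(\left(165 + 2 \cdot 3969\right) + 3420\right) - 6440 = \left(\left(165 + 7938\right) + 3420\right) - 6440 = \left(8103 + 3420\right) - 6440 = 11523 - 6440 = 5083$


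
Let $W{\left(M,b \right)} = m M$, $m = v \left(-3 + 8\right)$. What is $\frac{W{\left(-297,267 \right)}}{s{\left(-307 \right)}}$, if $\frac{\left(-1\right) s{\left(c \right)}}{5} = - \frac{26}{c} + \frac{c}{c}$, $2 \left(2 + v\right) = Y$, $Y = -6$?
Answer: $- \frac{50655}{37} \approx -1369.1$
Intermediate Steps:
$v = -5$ ($v = -2 + \frac{1}{2} \left(-6\right) = -2 - 3 = -5$)
$s{\left(c \right)} = -5 + \frac{130}{c}$ ($s{\left(c \right)} = - 5 \left(- \frac{26}{c} + \frac{c}{c}\right) = - 5 \left(- \frac{26}{c} + 1\right) = - 5 \left(1 - \frac{26}{c}\right) = -5 + \frac{130}{c}$)
$m = -25$ ($m = - 5 \left(-3 + 8\right) = \left(-5\right) 5 = -25$)
$W{\left(M,b \right)} = - 25 M$
$\frac{W{\left(-297,267 \right)}}{s{\left(-307 \right)}} = \frac{\left(-25\right) \left(-297\right)}{-5 + \frac{130}{-307}} = \frac{7425}{-5 + 130 \left(- \frac{1}{307}\right)} = \frac{7425}{-5 - \frac{130}{307}} = \frac{7425}{- \frac{1665}{307}} = 7425 \left(- \frac{307}{1665}\right) = - \frac{50655}{37}$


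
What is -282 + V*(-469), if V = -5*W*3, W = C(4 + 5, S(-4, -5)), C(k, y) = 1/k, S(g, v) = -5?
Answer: 1499/3 ≈ 499.67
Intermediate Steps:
W = ⅑ (W = 1/(4 + 5) = 1/9 = ⅑ ≈ 0.11111)
V = -5/3 (V = -5*⅑*3 = -5/9*3 = -5/3 ≈ -1.6667)
-282 + V*(-469) = -282 - 5/3*(-469) = -282 + 2345/3 = 1499/3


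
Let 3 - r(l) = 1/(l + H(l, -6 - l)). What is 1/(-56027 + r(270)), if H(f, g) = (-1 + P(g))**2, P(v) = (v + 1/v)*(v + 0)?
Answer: -5802783246/325095128573905 ≈ -1.7849e-5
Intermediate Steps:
P(v) = v*(v + 1/v) (P(v) = (v + 1/v)*v = v*(v + 1/v))
H(f, g) = g**4 (H(f, g) = (-1 + (1 + g**2))**2 = (g**2)**2 = g**4)
r(l) = 3 - 1/(l + (-6 - l)**4)
1/(-56027 + r(270)) = 1/(-56027 + (-1 + 3*270 + 3*(6 + 270)**4)/(270 + (6 + 270)**4)) = 1/(-56027 + (-1 + 810 + 3*276**4)/(270 + 276**4)) = 1/(-56027 + (-1 + 810 + 3*5802782976)/(270 + 5802782976)) = 1/(-56027 + (-1 + 810 + 17408348928)/5802783246) = 1/(-56027 + (1/5802783246)*17408349737) = 1/(-56027 + 17408349737/5802783246) = 1/(-325095128573905/5802783246) = -5802783246/325095128573905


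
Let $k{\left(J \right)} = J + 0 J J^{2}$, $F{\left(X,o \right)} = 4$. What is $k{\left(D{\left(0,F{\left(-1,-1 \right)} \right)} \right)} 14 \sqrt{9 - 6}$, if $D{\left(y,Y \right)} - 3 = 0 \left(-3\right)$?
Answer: $42 \sqrt{3} \approx 72.746$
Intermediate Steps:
$D{\left(y,Y \right)} = 3$ ($D{\left(y,Y \right)} = 3 + 0 \left(-3\right) = 3 + 0 = 3$)
$k{\left(J \right)} = J$ ($k{\left(J \right)} = J + 0 J^{3} = J + 0 = J$)
$k{\left(D{\left(0,F{\left(-1,-1 \right)} \right)} \right)} 14 \sqrt{9 - 6} = 3 \cdot 14 \sqrt{9 - 6} = 42 \sqrt{3}$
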